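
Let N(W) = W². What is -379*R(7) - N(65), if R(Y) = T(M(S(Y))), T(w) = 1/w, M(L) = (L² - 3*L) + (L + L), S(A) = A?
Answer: -177829/42 ≈ -4234.0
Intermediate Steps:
M(L) = L² - L (M(L) = (L² - 3*L) + 2*L = L² - L)
R(Y) = 1/(Y*(-1 + Y))
-379*R(7) - N(65) = -379/(7*(-1 + 7)) - 1*65² = -379/(7*6) - 1*4225 = -379/(7*6) - 4225 = -379*1/42 - 4225 = -379/42 - 4225 = -177829/42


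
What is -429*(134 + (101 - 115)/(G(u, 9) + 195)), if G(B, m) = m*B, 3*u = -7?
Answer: -1666093/29 ≈ -57452.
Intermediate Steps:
u = -7/3 (u = (1/3)*(-7) = -7/3 ≈ -2.3333)
G(B, m) = B*m
-429*(134 + (101 - 115)/(G(u, 9) + 195)) = -429*(134 + (101 - 115)/(-7/3*9 + 195)) = -429*(134 - 14/(-21 + 195)) = -429*(134 - 14/174) = -429*(134 - 14*1/174) = -429*(134 - 7/87) = -429*11651/87 = -1666093/29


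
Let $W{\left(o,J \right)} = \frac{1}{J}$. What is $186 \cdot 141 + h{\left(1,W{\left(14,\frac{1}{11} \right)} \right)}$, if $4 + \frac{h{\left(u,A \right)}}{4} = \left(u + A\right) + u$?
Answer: $26262$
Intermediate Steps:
$h{\left(u,A \right)} = -16 + 4 A + 8 u$ ($h{\left(u,A \right)} = -16 + 4 \left(\left(u + A\right) + u\right) = -16 + 4 \left(\left(A + u\right) + u\right) = -16 + 4 \left(A + 2 u\right) = -16 + \left(4 A + 8 u\right) = -16 + 4 A + 8 u$)
$186 \cdot 141 + h{\left(1,W{\left(14,\frac{1}{11} \right)} \right)} = 186 \cdot 141 + \left(-16 + \frac{4}{\frac{1}{11}} + 8 \cdot 1\right) = 26226 + \left(-16 + 4 \frac{1}{\frac{1}{11}} + 8\right) = 26226 + \left(-16 + 4 \cdot 11 + 8\right) = 26226 + \left(-16 + 44 + 8\right) = 26226 + 36 = 26262$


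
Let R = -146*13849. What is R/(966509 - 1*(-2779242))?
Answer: -2021954/3745751 ≈ -0.53980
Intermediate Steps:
R = -2021954
R/(966509 - 1*(-2779242)) = -2021954/(966509 - 1*(-2779242)) = -2021954/(966509 + 2779242) = -2021954/3745751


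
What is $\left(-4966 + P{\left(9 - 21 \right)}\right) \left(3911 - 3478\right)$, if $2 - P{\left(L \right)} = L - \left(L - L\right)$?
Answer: $-2144216$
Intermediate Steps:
$P{\left(L \right)} = 2 - L$ ($P{\left(L \right)} = 2 - \left(L - \left(L - L\right)\right) = 2 - \left(L - 0\right) = 2 - \left(L + 0\right) = 2 - L$)
$\left(-4966 + P{\left(9 - 21 \right)}\right) \left(3911 - 3478\right) = \left(-4966 + \left(2 - \left(9 - 21\right)\right)\right) \left(3911 - 3478\right) = \left(-4966 + \left(2 - \left(9 - 21\right)\right)\right) 433 = \left(-4966 + \left(2 - -12\right)\right) 433 = \left(-4966 + \left(2 + 12\right)\right) 433 = \left(-4966 + 14\right) 433 = \left(-4952\right) 433 = -2144216$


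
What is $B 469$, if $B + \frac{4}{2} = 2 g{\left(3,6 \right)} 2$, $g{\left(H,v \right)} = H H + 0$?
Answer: $15946$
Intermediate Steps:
$g{\left(H,v \right)} = H^{2}$ ($g{\left(H,v \right)} = H^{2} + 0 = H^{2}$)
$B = 34$ ($B = -2 + 2 \cdot 3^{2} \cdot 2 = -2 + 2 \cdot 9 \cdot 2 = -2 + 18 \cdot 2 = -2 + 36 = 34$)
$B 469 = 34 \cdot 469 = 15946$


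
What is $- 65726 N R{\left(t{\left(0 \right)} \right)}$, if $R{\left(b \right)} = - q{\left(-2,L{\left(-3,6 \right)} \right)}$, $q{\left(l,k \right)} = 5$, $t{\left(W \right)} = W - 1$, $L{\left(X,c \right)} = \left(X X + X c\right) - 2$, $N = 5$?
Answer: $1643150$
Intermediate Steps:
$L{\left(X,c \right)} = -2 + X^{2} + X c$ ($L{\left(X,c \right)} = \left(X^{2} + X c\right) - 2 = -2 + X^{2} + X c$)
$t{\left(W \right)} = -1 + W$ ($t{\left(W \right)} = W - 1 = -1 + W$)
$R{\left(b \right)} = -5$ ($R{\left(b \right)} = \left(-1\right) 5 = -5$)
$- 65726 N R{\left(t{\left(0 \right)} \right)} = - 65726 \cdot 5 \left(-5\right) = \left(-65726\right) \left(-25\right) = 1643150$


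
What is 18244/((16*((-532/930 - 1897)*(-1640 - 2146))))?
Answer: 706955/4454208808 ≈ 0.00015872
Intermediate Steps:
18244/((16*((-532/930 - 1897)*(-1640 - 2146)))) = 18244/((16*((-532*1/930 - 1897)*(-3786)))) = 18244/((16*((-266/465 - 1897)*(-3786)))) = 18244/((16*(-882371/465*(-3786)))) = 18244/((16*(1113552202/155))) = 18244/(17816835232/155) = 18244*(155/17816835232) = 706955/4454208808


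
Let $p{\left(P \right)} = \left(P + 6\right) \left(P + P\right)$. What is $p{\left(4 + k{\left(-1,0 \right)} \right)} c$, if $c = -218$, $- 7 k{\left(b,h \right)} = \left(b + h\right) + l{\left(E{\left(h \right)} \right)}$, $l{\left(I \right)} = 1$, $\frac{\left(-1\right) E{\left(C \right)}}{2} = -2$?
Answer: $-17440$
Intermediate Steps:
$E{\left(C \right)} = 4$ ($E{\left(C \right)} = \left(-2\right) \left(-2\right) = 4$)
$k{\left(b,h \right)} = - \frac{1}{7} - \frac{b}{7} - \frac{h}{7}$ ($k{\left(b,h \right)} = - \frac{\left(b + h\right) + 1}{7} = - \frac{1 + b + h}{7} = - \frac{1}{7} - \frac{b}{7} - \frac{h}{7}$)
$p{\left(P \right)} = 2 P \left(6 + P\right)$ ($p{\left(P \right)} = \left(6 + P\right) 2 P = 2 P \left(6 + P\right)$)
$p{\left(4 + k{\left(-1,0 \right)} \right)} c = 2 \left(4 - 0\right) \left(6 + \left(4 - 0\right)\right) \left(-218\right) = 2 \left(4 + \left(- \frac{1}{7} + \frac{1}{7} + 0\right)\right) \left(6 + \left(4 + \left(- \frac{1}{7} + \frac{1}{7} + 0\right)\right)\right) \left(-218\right) = 2 \left(4 + 0\right) \left(6 + \left(4 + 0\right)\right) \left(-218\right) = 2 \cdot 4 \left(6 + 4\right) \left(-218\right) = 2 \cdot 4 \cdot 10 \left(-218\right) = 80 \left(-218\right) = -17440$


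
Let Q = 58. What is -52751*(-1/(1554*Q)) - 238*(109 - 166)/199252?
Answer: 101150629/154818804 ≈ 0.65335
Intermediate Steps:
-52751*(-1/(1554*Q)) - 238*(109 - 166)/199252 = -52751/(-37*42*58) - 238*(109 - 166)/199252 = -52751/((-1554*58)) - 238*(-57)*(1/199252) = -52751/(-90132) + 13566*(1/199252) = -52751*(-1/90132) + 6783/99626 = 1819/3108 + 6783/99626 = 101150629/154818804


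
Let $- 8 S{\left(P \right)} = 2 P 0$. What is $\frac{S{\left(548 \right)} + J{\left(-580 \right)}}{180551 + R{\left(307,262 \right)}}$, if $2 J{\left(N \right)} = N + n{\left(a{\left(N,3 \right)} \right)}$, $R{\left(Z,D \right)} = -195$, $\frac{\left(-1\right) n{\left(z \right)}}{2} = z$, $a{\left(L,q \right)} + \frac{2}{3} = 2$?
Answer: $- \frac{437}{270534} \approx -0.0016153$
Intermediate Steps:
$a{\left(L,q \right)} = \frac{4}{3}$ ($a{\left(L,q \right)} = - \frac{2}{3} + 2 = \frac{4}{3}$)
$n{\left(z \right)} = - 2 z$
$S{\left(P \right)} = 0$ ($S{\left(P \right)} = - \frac{2 P 0}{8} = \left(- \frac{1}{8}\right) 0 = 0$)
$J{\left(N \right)} = - \frac{4}{3} + \frac{N}{2}$ ($J{\left(N \right)} = \frac{N - \frac{8}{3}}{2} = \frac{- \frac{8}{3} + N}{2} = - \frac{4}{3} + \frac{N}{2}$)
$\frac{S{\left(548 \right)} + J{\left(-580 \right)}}{180551 + R{\left(307,262 \right)}} = \frac{0 + \left(- \frac{4}{3} + \frac{1}{2} \left(-580\right)\right)}{180551 - 195} = \frac{0 - \frac{874}{3}}{180356} = \left(0 - \frac{874}{3}\right) \frac{1}{180356} = \left(- \frac{874}{3}\right) \frac{1}{180356} = - \frac{437}{270534}$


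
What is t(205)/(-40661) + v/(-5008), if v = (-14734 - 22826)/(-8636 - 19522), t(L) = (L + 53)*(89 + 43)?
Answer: -639502537/763288292 ≈ -0.83783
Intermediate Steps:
t(L) = 6996 + 132*L (t(L) = (53 + L)*132 = 6996 + 132*L)
v = 6260/4693 (v = -37560/(-28158) = -37560*(-1/28158) = 6260/4693 ≈ 1.3339)
t(205)/(-40661) + v/(-5008) = (6996 + 132*205)/(-40661) + (6260/4693)/(-5008) = (6996 + 27060)*(-1/40661) + (6260/4693)*(-1/5008) = 34056*(-1/40661) - 5/18772 = -34056/40661 - 5/18772 = -639502537/763288292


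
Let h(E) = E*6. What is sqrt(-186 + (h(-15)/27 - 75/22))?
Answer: I*sqrt(839586)/66 ≈ 13.883*I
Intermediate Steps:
h(E) = 6*E
sqrt(-186 + (h(-15)/27 - 75/22)) = sqrt(-186 + ((6*(-15))/27 - 75/22)) = sqrt(-186 + (-90*1/27 - 75*1/22)) = sqrt(-186 + (-10/3 - 75/22)) = sqrt(-186 - 445/66) = sqrt(-12721/66) = I*sqrt(839586)/66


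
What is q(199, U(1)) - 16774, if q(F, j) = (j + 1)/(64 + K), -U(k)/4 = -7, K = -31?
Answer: -553513/33 ≈ -16773.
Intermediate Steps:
U(k) = 28 (U(k) = -4*(-7) = 28)
q(F, j) = 1/33 + j/33 (q(F, j) = (j + 1)/(64 - 31) = (1 + j)/33 = (1 + j)*(1/33) = 1/33 + j/33)
q(199, U(1)) - 16774 = (1/33 + (1/33)*28) - 16774 = (1/33 + 28/33) - 16774 = 29/33 - 16774 = -553513/33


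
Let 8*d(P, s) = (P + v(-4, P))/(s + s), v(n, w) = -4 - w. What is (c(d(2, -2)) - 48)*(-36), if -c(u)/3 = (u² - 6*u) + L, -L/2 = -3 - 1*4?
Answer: 50571/16 ≈ 3160.7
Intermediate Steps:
L = 14 (L = -2*(-3 - 1*4) = -2*(-3 - 4) = -2*(-7) = 14)
d(P, s) = -1/(4*s) (d(P, s) = ((P + (-4 - P))/(s + s))/8 = (-4*1/(2*s))/8 = (-2/s)/8 = -1/(4*s))
c(u) = -42 - 3*u² + 18*u (c(u) = -3*((u² - 6*u) + 14) = -3*(14 + u² - 6*u) = -42 - 3*u² + 18*u)
(c(d(2, -2)) - 48)*(-36) = ((-42 - 3*(-¼/(-2))² + 18*(-¼/(-2))) - 48)*(-36) = ((-42 - 3*(-¼*(-½))² + 18*(-¼*(-½))) - 48)*(-36) = ((-42 - 3*(⅛)² + 18*(⅛)) - 48)*(-36) = ((-42 - 3*1/64 + 9/4) - 48)*(-36) = ((-42 - 3/64 + 9/4) - 48)*(-36) = (-2547/64 - 48)*(-36) = -5619/64*(-36) = 50571/16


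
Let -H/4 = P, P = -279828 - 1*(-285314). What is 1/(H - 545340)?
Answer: -1/567284 ≈ -1.7628e-6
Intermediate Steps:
P = 5486 (P = -279828 + 285314 = 5486)
H = -21944 (H = -4*5486 = -21944)
1/(H - 545340) = 1/(-21944 - 545340) = 1/(-567284) = -1/567284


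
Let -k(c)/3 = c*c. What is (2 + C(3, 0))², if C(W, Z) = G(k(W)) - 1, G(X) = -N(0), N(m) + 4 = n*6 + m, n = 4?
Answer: 361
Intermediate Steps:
N(m) = 20 + m (N(m) = -4 + (4*6 + m) = -4 + (24 + m) = 20 + m)
k(c) = -3*c² (k(c) = -3*c*c = -3*c²)
G(X) = -20 (G(X) = -(20 + 0) = -1*20 = -20)
C(W, Z) = -21 (C(W, Z) = -20 - 1 = -21)
(2 + C(3, 0))² = (2 - 21)² = (-19)² = 361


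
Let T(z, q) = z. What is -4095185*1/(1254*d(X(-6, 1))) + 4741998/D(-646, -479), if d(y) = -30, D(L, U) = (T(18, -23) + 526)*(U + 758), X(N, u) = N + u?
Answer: 2222068787/15860592 ≈ 140.10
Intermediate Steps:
D(L, U) = 412352 + 544*U (D(L, U) = (18 + 526)*(U + 758) = 544*(758 + U) = 412352 + 544*U)
-4095185*1/(1254*d(X(-6, 1))) + 4741998/D(-646, -479) = -4095185/((-30*1254)) + 4741998/(412352 + 544*(-479)) = -4095185/(-37620) + 4741998/(412352 - 260576) = -4095185*(-1/37620) + 4741998/151776 = 819037/7524 + 4741998*(1/151776) = 819037/7524 + 790333/25296 = 2222068787/15860592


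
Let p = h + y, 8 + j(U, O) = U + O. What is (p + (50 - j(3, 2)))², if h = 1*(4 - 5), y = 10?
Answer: 3844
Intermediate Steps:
j(U, O) = -8 + O + U (j(U, O) = -8 + (U + O) = -8 + (O + U) = -8 + O + U)
h = -1 (h = 1*(-1) = -1)
p = 9 (p = -1 + 10 = 9)
(p + (50 - j(3, 2)))² = (9 + (50 - (-8 + 2 + 3)))² = (9 + (50 - 1*(-3)))² = (9 + (50 + 3))² = (9 + 53)² = 62² = 3844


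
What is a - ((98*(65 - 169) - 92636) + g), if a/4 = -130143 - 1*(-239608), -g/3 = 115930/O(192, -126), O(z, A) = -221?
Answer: 119144258/221 ≈ 5.3911e+5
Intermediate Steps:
g = 347790/221 (g = -347790/(-221) = -347790*(-1)/221 = -3*(-115930/221) = 347790/221 ≈ 1573.7)
a = 437860 (a = 4*(-130143 - 1*(-239608)) = 4*(-130143 + 239608) = 4*109465 = 437860)
a - ((98*(65 - 169) - 92636) + g) = 437860 - ((98*(65 - 169) - 92636) + 347790/221) = 437860 - ((98*(-104) - 92636) + 347790/221) = 437860 - ((-10192 - 92636) + 347790/221) = 437860 - (-102828 + 347790/221) = 437860 - 1*(-22377198/221) = 437860 + 22377198/221 = 119144258/221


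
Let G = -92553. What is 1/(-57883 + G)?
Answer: -1/150436 ≈ -6.6473e-6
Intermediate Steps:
1/(-57883 + G) = 1/(-57883 - 92553) = 1/(-150436) = -1/150436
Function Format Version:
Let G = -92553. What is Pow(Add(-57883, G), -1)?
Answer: Rational(-1, 150436) ≈ -6.6473e-6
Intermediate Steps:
Pow(Add(-57883, G), -1) = Pow(Add(-57883, -92553), -1) = Pow(-150436, -1) = Rational(-1, 150436)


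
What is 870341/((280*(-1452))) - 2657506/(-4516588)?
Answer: -712634019287/459066004320 ≈ -1.5524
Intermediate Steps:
870341/((280*(-1452))) - 2657506/(-4516588) = 870341/(-406560) - 2657506*(-1/4516588) = 870341*(-1/406560) + 1328753/2258294 = -870341/406560 + 1328753/2258294 = -712634019287/459066004320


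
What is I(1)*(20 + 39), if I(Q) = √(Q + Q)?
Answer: 59*√2 ≈ 83.439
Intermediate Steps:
I(Q) = √2*√Q (I(Q) = √(2*Q) = √2*√Q)
I(1)*(20 + 39) = (√2*√1)*(20 + 39) = (√2*1)*59 = √2*59 = 59*√2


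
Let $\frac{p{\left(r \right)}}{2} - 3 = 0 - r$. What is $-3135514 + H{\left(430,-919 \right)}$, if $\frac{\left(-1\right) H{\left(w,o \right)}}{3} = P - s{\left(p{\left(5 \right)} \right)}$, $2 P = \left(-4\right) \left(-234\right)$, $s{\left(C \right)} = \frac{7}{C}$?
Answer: $- \frac{12547693}{4} \approx -3.1369 \cdot 10^{6}$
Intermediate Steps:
$p{\left(r \right)} = 6 - 2 r$ ($p{\left(r \right)} = 6 + 2 \left(0 - r\right) = 6 + 2 \left(- r\right) = 6 - 2 r$)
$P = 468$ ($P = \frac{\left(-4\right) \left(-234\right)}{2} = \frac{1}{2} \cdot 936 = 468$)
$H{\left(w,o \right)} = - \frac{5637}{4}$ ($H{\left(w,o \right)} = - 3 \left(468 - \frac{7}{6 - 10}\right) = - 3 \left(468 - \frac{7}{-4}\right) = - 3 \left(468 - 7 \left(- \frac{1}{4}\right)\right) = - 3 \left(468 - - \frac{7}{4}\right) = - 3 \left(468 + \frac{7}{4}\right) = \left(-3\right) \frac{1879}{4} = - \frac{5637}{4}$)
$-3135514 + H{\left(430,-919 \right)} = -3135514 - \frac{5637}{4} = - \frac{12547693}{4}$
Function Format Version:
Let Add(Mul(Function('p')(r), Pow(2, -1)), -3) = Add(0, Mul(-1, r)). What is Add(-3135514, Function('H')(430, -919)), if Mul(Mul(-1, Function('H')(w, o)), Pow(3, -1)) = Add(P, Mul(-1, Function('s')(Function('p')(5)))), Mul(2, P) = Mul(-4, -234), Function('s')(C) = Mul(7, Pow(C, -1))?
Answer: Rational(-12547693, 4) ≈ -3.1369e+6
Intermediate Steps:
Function('p')(r) = Add(6, Mul(-2, r)) (Function('p')(r) = Add(6, Mul(2, Add(0, Mul(-1, r)))) = Add(6, Mul(2, Mul(-1, r))) = Add(6, Mul(-2, r)))
P = 468 (P = Mul(Rational(1, 2), Mul(-4, -234)) = Mul(Rational(1, 2), 936) = 468)
Function('H')(w, o) = Rational(-5637, 4) (Function('H')(w, o) = Mul(-3, Add(468, Mul(-1, Mul(7, Pow(Add(6, Mul(-2, 5)), -1))))) = Mul(-3, Add(468, Mul(-1, Mul(7, Pow(Add(6, -10), -1))))) = Mul(-3, Add(468, Mul(-1, Mul(7, Pow(-4, -1))))) = Mul(-3, Add(468, Mul(-1, Mul(7, Rational(-1, 4))))) = Mul(-3, Add(468, Mul(-1, Rational(-7, 4)))) = Mul(-3, Add(468, Rational(7, 4))) = Mul(-3, Rational(1879, 4)) = Rational(-5637, 4))
Add(-3135514, Function('H')(430, -919)) = Add(-3135514, Rational(-5637, 4)) = Rational(-12547693, 4)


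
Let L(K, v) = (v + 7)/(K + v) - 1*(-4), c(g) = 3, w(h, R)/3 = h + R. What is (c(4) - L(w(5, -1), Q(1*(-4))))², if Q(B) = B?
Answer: 121/64 ≈ 1.8906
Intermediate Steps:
w(h, R) = 3*R + 3*h (w(h, R) = 3*(h + R) = 3*(R + h) = 3*R + 3*h)
L(K, v) = 4 + (7 + v)/(K + v) (L(K, v) = (7 + v)/(K + v) + 4 = 4 + (7 + v)/(K + v))
(c(4) - L(w(5, -1), Q(1*(-4))))² = (3 - (7 + 4*(3*(-1) + 3*5) + 5*(1*(-4)))/((3*(-1) + 3*5) + 1*(-4)))² = (3 - (7 + 4*(-3 + 15) + 5*(-4))/((-3 + 15) - 4))² = (3 - (7 + 4*12 - 20)/(12 - 4))² = (3 - (7 + 48 - 20)/8)² = (3 - 35/8)² = (-11/8)² = 121/64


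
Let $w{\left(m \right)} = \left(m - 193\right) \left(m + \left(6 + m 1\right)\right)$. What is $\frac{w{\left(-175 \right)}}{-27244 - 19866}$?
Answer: $- \frac{63296}{23555} \approx -2.6872$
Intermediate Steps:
$w{\left(m \right)} = \left(-193 + m\right) \left(6 + 2 m\right)$ ($w{\left(m \right)} = \left(-193 + m\right) \left(m + \left(6 + m\right)\right) = \left(-193 + m\right) \left(6 + 2 m\right)$)
$\frac{w{\left(-175 \right)}}{-27244 - 19866} = \frac{-1158 - -66500 + 2 \left(-175\right)^{2}}{-27244 - 19866} = \frac{-1158 + 66500 + 2 \cdot 30625}{-27244 - 19866} = \frac{-1158 + 66500 + 61250}{-47110} = 126592 \left(- \frac{1}{47110}\right) = - \frac{63296}{23555}$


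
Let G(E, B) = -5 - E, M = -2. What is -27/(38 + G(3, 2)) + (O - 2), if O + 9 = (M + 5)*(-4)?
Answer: -239/10 ≈ -23.900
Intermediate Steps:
O = -21 (O = -9 + (-2 + 5)*(-4) = -9 + 3*(-4) = -9 - 12 = -21)
-27/(38 + G(3, 2)) + (O - 2) = -27/(38 + (-5 - 1*3)) + (-21 - 2) = -27/(38 + (-5 - 3)) - 23 = -27/(38 - 8) - 23 = -27/30 - 23 = (1/30)*(-27) - 23 = -9/10 - 23 = -239/10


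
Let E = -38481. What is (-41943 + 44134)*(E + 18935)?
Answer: -42825286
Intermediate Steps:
(-41943 + 44134)*(E + 18935) = (-41943 + 44134)*(-38481 + 18935) = 2191*(-19546) = -42825286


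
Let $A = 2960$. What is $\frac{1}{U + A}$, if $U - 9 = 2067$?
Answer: $\frac{1}{5036} \approx 0.00019857$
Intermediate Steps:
$U = 2076$ ($U = 9 + 2067 = 2076$)
$\frac{1}{U + A} = \frac{1}{2076 + 2960} = \frac{1}{5036}$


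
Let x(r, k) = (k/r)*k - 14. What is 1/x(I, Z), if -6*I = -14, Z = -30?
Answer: 7/2602 ≈ 0.0026902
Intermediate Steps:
I = 7/3 (I = -⅙*(-14) = 7/3 ≈ 2.3333)
x(r, k) = -14 + k²/r (x(r, k) = k²/r - 14 = -14 + k²/r)
1/x(I, Z) = 1/(-14 + (-30)²/(7/3)) = 1/(-14 + 900*(3/7)) = 1/(-14 + 2700/7) = 1/(2602/7) = 7/2602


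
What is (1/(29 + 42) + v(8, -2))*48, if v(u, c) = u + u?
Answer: 54576/71 ≈ 768.68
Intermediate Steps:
v(u, c) = 2*u
(1/(29 + 42) + v(8, -2))*48 = (1/(29 + 42) + 2*8)*48 = (1/71 + 16)*48 = (1137/71)*48 = 54576/71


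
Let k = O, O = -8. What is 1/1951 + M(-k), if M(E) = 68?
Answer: 132669/1951 ≈ 68.000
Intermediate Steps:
k = -8
1/1951 + M(-k) = 1/1951 + 68 = 132669/1951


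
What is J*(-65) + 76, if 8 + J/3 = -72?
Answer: 15676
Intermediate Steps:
J = -240 (J = -24 + 3*(-72) = -24 - 216 = -240)
J*(-65) + 76 = -240*(-65) + 76 = 15600 + 76 = 15676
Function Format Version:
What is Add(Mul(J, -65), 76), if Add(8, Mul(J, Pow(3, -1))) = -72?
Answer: 15676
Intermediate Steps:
J = -240 (J = Add(-24, Mul(3, -72)) = Add(-24, -216) = -240)
Add(Mul(J, -65), 76) = Add(Mul(-240, -65), 76) = Add(15600, 76) = 15676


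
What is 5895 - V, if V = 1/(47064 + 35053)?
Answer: 484079714/82117 ≈ 5895.0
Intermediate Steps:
V = 1/82117 ≈ 1.2178e-5
5895 - V = 5895 - 1*1/82117 = 5895 - 1/82117 = 484079714/82117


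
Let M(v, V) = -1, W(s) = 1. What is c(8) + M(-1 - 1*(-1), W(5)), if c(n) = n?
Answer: 7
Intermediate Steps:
c(8) + M(-1 - 1*(-1), W(5)) = 8 - 1 = 7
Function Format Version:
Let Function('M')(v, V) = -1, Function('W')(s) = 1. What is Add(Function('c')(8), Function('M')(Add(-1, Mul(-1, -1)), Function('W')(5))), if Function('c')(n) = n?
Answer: 7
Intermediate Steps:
Add(Function('c')(8), Function('M')(Add(-1, Mul(-1, -1)), Function('W')(5))) = Add(8, -1) = 7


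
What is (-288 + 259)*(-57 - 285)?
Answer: 9918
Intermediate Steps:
(-288 + 259)*(-57 - 285) = -29*(-342) = 9918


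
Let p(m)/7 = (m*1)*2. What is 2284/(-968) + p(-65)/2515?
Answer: -331257/121726 ≈ -2.7213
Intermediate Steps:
p(m) = 14*m (p(m) = 7*((m*1)*2) = 7*(m*2) = 7*(2*m) = 14*m)
2284/(-968) + p(-65)/2515 = 2284/(-968) + (14*(-65))/2515 = 2284*(-1/968) - 910*1/2515 = -571/242 - 182/503 = -331257/121726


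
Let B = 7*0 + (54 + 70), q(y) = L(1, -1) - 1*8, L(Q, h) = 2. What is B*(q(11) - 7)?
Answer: -1612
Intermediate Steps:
q(y) = -6 (q(y) = 2 - 1*8 = 2 - 8 = -6)
B = 124 (B = 0 + 124 = 124)
B*(q(11) - 7) = 124*(-6 - 7) = 124*(-13) = -1612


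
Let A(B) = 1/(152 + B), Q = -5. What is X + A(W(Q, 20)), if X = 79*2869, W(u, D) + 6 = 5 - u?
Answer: 35357557/156 ≈ 2.2665e+5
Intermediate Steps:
W(u, D) = -1 - u (W(u, D) = -6 + (5 - u) = -1 - u)
X = 226651
X + A(W(Q, 20)) = 226651 + 1/(152 + (-1 - 1*(-5))) = 226651 + 1/(152 + (-1 + 5)) = 226651 + 1/(152 + 4) = 226651 + 1/156 = 35357557/156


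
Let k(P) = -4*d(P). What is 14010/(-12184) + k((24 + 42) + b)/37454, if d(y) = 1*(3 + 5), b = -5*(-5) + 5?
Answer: -131280107/114084884 ≈ -1.1507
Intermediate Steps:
b = 30 (b = 25 + 5 = 30)
d(y) = 8 (d(y) = 1*8 = 8)
k(P) = -32 (k(P) = -4*8 = -32)
14010/(-12184) + k((24 + 42) + b)/37454 = 14010/(-12184) - 32/37454 = 14010*(-1/12184) - 32*1/37454 = -7005/6092 - 16/18727 = -131280107/114084884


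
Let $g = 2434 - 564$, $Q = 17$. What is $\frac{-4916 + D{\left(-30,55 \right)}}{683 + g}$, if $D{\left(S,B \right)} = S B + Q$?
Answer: $- \frac{59}{23} \approx -2.5652$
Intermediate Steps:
$g = 1870$
$D{\left(S,B \right)} = 17 + B S$ ($D{\left(S,B \right)} = S B + 17 = B S + 17 = 17 + B S$)
$\frac{-4916 + D{\left(-30,55 \right)}}{683 + g} = \frac{-4916 + \left(17 + 55 \left(-30\right)\right)}{683 + 1870} = \frac{-4916 + \left(17 - 1650\right)}{2553} = \left(-4916 - 1633\right) \frac{1}{2553} = \left(-6549\right) \frac{1}{2553} = - \frac{59}{23}$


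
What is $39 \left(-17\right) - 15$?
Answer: $-678$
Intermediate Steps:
$39 \left(-17\right) - 15 = -663 - 15 = -678$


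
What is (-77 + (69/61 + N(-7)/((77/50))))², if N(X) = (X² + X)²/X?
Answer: 25827061264/450241 ≈ 57363.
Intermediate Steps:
N(X) = (X + X²)²/X
(-77 + (69/61 + N(-7)/((77/50))))² = (-77 + (69/61 + (-7*(1 - 7)²)/((77/50))))² = (-77 + (69*(1/61) + (-7*(-6)²)/((77*(1/50)))))² = (-77 + (69/61 + (-7*36)/(77/50)))² = (-77 + (69/61 - 252*50/77))² = (-77 + (69/61 - 1800/11))² = (-77 - 109041/671)² = (-160708/671)² = 25827061264/450241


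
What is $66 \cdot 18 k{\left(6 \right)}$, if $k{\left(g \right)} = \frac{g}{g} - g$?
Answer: $-5940$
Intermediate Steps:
$k{\left(g \right)} = 1 - g$
$66 \cdot 18 k{\left(6 \right)} = 66 \cdot 18 \left(1 - 6\right) = 1188 \left(1 - 6\right) = 1188 \left(-5\right) = -5940$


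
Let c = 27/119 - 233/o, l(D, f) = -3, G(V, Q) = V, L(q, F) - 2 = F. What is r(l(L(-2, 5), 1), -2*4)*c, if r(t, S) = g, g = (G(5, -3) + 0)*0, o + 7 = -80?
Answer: 0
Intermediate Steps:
o = -87 (o = -7 - 80 = -87)
L(q, F) = 2 + F
c = 30076/10353 (c = 27/119 - 233/(-87) = 27*(1/119) - 233*(-1/87) = 27/119 + 233/87 = 30076/10353 ≈ 2.9051)
g = 0 (g = (5 + 0)*0 = 5*0 = 0)
r(t, S) = 0
r(l(L(-2, 5), 1), -2*4)*c = 0*(30076/10353) = 0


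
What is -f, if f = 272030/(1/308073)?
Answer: -83805098190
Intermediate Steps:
f = 83805098190 (f = 272030/(1/308073) = 272030*308073 = 83805098190)
-f = -1*83805098190 = -83805098190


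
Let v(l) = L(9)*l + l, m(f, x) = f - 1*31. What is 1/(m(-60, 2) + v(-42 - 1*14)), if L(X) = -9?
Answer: 1/357 ≈ 0.0028011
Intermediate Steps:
m(f, x) = -31 + f (m(f, x) = f - 31 = -31 + f)
v(l) = -8*l (v(l) = -9*l + l = -8*l)
1/(m(-60, 2) + v(-42 - 1*14)) = 1/((-31 - 60) - 8*(-42 - 1*14)) = 1/(-91 - 8*(-42 - 14)) = 1/(-91 - 8*(-56)) = 1/(-91 + 448) = 1/357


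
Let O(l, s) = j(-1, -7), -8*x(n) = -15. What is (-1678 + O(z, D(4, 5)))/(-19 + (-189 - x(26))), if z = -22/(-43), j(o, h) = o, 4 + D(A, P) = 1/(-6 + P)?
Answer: 8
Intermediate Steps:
x(n) = 15/8 (x(n) = -⅛*(-15) = 15/8)
D(A, P) = -4 + 1/(-6 + P)
z = 22/43 (z = -22*(-1/43) = 22/43 ≈ 0.51163)
O(l, s) = -1
(-1678 + O(z, D(4, 5)))/(-19 + (-189 - x(26))) = (-1678 - 1)/(-19 + (-189 - 1*15/8)) = -1679/(-19 + (-189 - 15/8)) = -1679/(-19 - 1527/8) = -1679/(-1679/8) = -1679*(-8/1679) = 8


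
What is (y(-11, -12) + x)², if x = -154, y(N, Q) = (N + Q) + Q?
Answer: 35721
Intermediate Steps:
y(N, Q) = N + 2*Q
(y(-11, -12) + x)² = ((-11 + 2*(-12)) - 154)² = ((-11 - 24) - 154)² = (-35 - 154)² = (-189)² = 35721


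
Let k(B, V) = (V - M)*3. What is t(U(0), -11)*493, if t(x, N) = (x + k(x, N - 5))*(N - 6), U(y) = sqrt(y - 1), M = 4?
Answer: 502860 - 8381*I ≈ 5.0286e+5 - 8381.0*I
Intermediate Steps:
k(B, V) = -12 + 3*V (k(B, V) = (V - 1*4)*3 = (V - 4)*3 = (-4 + V)*3 = -12 + 3*V)
U(y) = sqrt(-1 + y)
t(x, N) = (-6 + N)*(-27 + x + 3*N) (t(x, N) = (x + (-12 + 3*(N - 5)))*(N - 6) = (x + (-12 + 3*(-5 + N)))*(-6 + N) = (x + (-12 + (-15 + 3*N)))*(-6 + N) = (x + (-27 + 3*N))*(-6 + N) = (-27 + x + 3*N)*(-6 + N) = (-6 + N)*(-27 + x + 3*N))
t(U(0), -11)*493 = (162 - 45*(-11) - 6*sqrt(-1 + 0) + 3*(-11)**2 - 11*sqrt(-1 + 0))*493 = (162 + 495 - 6*I + 3*121 - 11*I)*493 = (162 + 495 - 6*I + 363 - 11*I)*493 = (1020 - 17*I)*493 = 502860 - 8381*I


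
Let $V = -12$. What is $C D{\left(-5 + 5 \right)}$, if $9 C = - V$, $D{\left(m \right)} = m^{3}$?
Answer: $0$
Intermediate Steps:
$C = \frac{4}{3}$ ($C = \frac{\left(-1\right) \left(-12\right)}{9} = \frac{1}{9} \cdot 12 = \frac{4}{3} \approx 1.3333$)
$C D{\left(-5 + 5 \right)} = \frac{4 \left(-5 + 5\right)^{3}}{3} = \frac{4 \cdot 0^{3}}{3} = \frac{4}{3} \cdot 0 = 0$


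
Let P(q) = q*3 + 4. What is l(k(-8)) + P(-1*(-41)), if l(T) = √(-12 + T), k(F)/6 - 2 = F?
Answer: 127 + 4*I*√3 ≈ 127.0 + 6.9282*I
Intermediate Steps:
k(F) = 12 + 6*F
P(q) = 4 + 3*q (P(q) = 3*q + 4 = 4 + 3*q)
l(k(-8)) + P(-1*(-41)) = √(-12 + (12 + 6*(-8))) + (4 + 3*(-1*(-41))) = √(-12 + (12 - 48)) + (4 + 3*41) = √(-12 - 36) + (4 + 123) = √(-48) + 127 = 4*I*√3 + 127 = 127 + 4*I*√3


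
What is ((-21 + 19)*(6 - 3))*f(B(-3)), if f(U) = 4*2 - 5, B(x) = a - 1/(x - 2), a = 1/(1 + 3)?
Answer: -18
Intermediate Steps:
a = ¼ (a = 1/4 = ¼ ≈ 0.25000)
B(x) = ¼ - 1/(-2 + x) (B(x) = ¼ - 1/(x - 2) = ¼ - 1/(-2 + x))
f(U) = 3 (f(U) = 8 - 5 = 3)
((-21 + 19)*(6 - 3))*f(B(-3)) = ((-21 + 19)*(6 - 3))*3 = -2*3*3 = -6*3 = -18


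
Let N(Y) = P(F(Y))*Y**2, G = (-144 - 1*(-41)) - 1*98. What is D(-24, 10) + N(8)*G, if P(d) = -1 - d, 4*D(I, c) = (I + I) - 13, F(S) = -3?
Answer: -102973/4 ≈ -25743.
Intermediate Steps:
D(I, c) = -13/4 + I/2 (D(I, c) = ((I + I) - 13)/4 = (2*I - 13)/4 = (-13 + 2*I)/4 = -13/4 + I/2)
G = -201 (G = (-144 + 41) - 98 = -103 - 98 = -201)
N(Y) = 2*Y**2 (N(Y) = (-1 - 1*(-3))*Y**2 = (-1 + 3)*Y**2 = 2*Y**2)
D(-24, 10) + N(8)*G = (-13/4 + (1/2)*(-24)) + (2*8**2)*(-201) = (-13/4 - 12) + (2*64)*(-201) = -61/4 + 128*(-201) = -61/4 - 25728 = -102973/4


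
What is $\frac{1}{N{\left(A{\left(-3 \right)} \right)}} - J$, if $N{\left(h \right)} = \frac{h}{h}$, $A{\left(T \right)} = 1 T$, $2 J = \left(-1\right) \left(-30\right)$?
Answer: $-14$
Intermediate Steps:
$J = 15$ ($J = \frac{\left(-1\right) \left(-30\right)}{2} = \frac{1}{2} \cdot 30 = 15$)
$A{\left(T \right)} = T$
$N{\left(h \right)} = 1$
$\frac{1}{N{\left(A{\left(-3 \right)} \right)}} - J = 1^{-1} - 15 = 1 - 15 = -14$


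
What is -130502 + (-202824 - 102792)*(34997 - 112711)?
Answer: 23750511322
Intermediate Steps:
-130502 + (-202824 - 102792)*(34997 - 112711) = -130502 - 305616*(-77714) = -130502 + 23750641824 = 23750511322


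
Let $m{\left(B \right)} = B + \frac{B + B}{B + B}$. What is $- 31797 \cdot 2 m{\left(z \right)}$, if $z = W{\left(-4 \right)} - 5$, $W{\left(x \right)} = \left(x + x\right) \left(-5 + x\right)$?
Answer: $-4324392$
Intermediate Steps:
$W{\left(x \right)} = 2 x \left(-5 + x\right)$
$z = 67$ ($z = 2 \left(-4\right) \left(-5 - 4\right) - 5 = 2 \left(-4\right) \left(-9\right) - 5 = 72 - 5 = 67$)
$m{\left(B \right)} = 1 + B$ ($m{\left(B \right)} = B + \frac{2 B}{2 B} = B + 2 B \frac{1}{2 B} = B + 1 = 1 + B$)
$- 31797 \cdot 2 m{\left(z \right)} = - 31797 \cdot 2 \left(1 + 67\right) = - 31797 \cdot 2 \cdot 68 = \left(-31797\right) 136 = -4324392$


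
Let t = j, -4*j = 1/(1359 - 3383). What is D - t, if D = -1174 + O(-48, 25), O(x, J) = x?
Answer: -9893313/8096 ≈ -1222.0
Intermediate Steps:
D = -1222 (D = -1174 - 48 = -1222)
j = 1/8096 (j = -1/(4*(1359 - 3383)) = -¼/(-2024) = -¼*(-1/2024) = 1/8096 ≈ 0.00012352)
t = 1/8096 ≈ 0.00012352
D - t = -1222 - 1*1/8096 = -1222 - 1/8096 = -9893313/8096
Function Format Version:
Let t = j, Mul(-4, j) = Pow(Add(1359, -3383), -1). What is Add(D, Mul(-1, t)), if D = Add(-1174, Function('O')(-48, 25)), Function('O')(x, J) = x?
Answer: Rational(-9893313, 8096) ≈ -1222.0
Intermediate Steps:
D = -1222 (D = Add(-1174, -48) = -1222)
j = Rational(1, 8096) (j = Mul(Rational(-1, 4), Pow(Add(1359, -3383), -1)) = Mul(Rational(-1, 4), Pow(-2024, -1)) = Mul(Rational(-1, 4), Rational(-1, 2024)) = Rational(1, 8096) ≈ 0.00012352)
t = Rational(1, 8096) ≈ 0.00012352
Add(D, Mul(-1, t)) = Add(-1222, Mul(-1, Rational(1, 8096))) = Add(-1222, Rational(-1, 8096)) = Rational(-9893313, 8096)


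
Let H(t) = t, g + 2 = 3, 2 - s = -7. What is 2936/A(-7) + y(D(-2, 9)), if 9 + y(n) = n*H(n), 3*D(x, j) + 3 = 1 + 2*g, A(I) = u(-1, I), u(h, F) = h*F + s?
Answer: 349/2 ≈ 174.50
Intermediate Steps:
s = 9 (s = 2 - 1*(-7) = 2 + 7 = 9)
u(h, F) = 9 + F*h (u(h, F) = h*F + 9 = F*h + 9 = 9 + F*h)
A(I) = 9 - I (A(I) = 9 + I*(-1) = 9 - I)
g = 1 (g = -2 + 3 = 1)
D(x, j) = 0 (D(x, j) = -1 + (1 + 2*1)/3 = -1 + (1 + 2)/3 = -1 + (1/3)*3 = -1 + 1 = 0)
y(n) = -9 + n**2 (y(n) = -9 + n*n = -9 + n**2)
2936/A(-7) + y(D(-2, 9)) = 2936/(9 - 1*(-7)) + (-9 + 0**2) = 2936/(9 + 7) + (-9 + 0) = 2936/16 - 9 = 2936*(1/16) - 9 = 367/2 - 9 = 349/2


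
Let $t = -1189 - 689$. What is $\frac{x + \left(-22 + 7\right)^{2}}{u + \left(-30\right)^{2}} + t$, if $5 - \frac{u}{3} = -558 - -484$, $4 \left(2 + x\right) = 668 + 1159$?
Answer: $- \frac{8538425}{4548} \approx -1877.4$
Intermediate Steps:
$x = \frac{1819}{4}$ ($x = -2 + \frac{668 + 1159}{4} = -2 + \frac{1}{4} \cdot 1827 = -2 + \frac{1827}{4} = \frac{1819}{4} \approx 454.75$)
$u = 237$ ($u = 15 - 3 \left(-558 - -484\right) = 15 - 3 \left(-558 + 484\right) = 15 - -222 = 15 + 222 = 237$)
$t = -1878$ ($t = -1189 - 689 = -1878$)
$\frac{x + \left(-22 + 7\right)^{2}}{u + \left(-30\right)^{2}} + t = \frac{\frac{1819}{4} + \left(-22 + 7\right)^{2}}{237 + \left(-30\right)^{2}} - 1878 = \frac{\frac{1819}{4} + \left(-15\right)^{2}}{237 + 900} - 1878 = \frac{\frac{1819}{4} + 225}{1137} - 1878 = \frac{2719}{4} \cdot \frac{1}{1137} - 1878 = \frac{2719}{4548} - 1878 = - \frac{8538425}{4548}$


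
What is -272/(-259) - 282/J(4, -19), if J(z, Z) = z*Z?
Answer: 46855/9842 ≈ 4.7607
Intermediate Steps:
J(z, Z) = Z*z
-272/(-259) - 282/J(4, -19) = -272/(-259) - 282/((-19*4)) = -272*(-1/259) - 282/(-76) = 272/259 - 282*(-1/76) = 272/259 + 141/38 = 46855/9842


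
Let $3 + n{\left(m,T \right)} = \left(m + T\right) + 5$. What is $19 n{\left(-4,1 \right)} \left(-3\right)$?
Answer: $57$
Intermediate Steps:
$n{\left(m,T \right)} = 2 + T + m$ ($n{\left(m,T \right)} = -3 + \left(\left(m + T\right) + 5\right) = -3 + \left(\left(T + m\right) + 5\right) = -3 + \left(5 + T + m\right) = 2 + T + m$)
$19 n{\left(-4,1 \right)} \left(-3\right) = 19 \left(2 + 1 - 4\right) \left(-3\right) = 19 \left(-1\right) \left(-3\right) = \left(-19\right) \left(-3\right) = 57$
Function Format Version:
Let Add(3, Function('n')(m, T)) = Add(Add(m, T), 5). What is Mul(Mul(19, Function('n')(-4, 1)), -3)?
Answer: 57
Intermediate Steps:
Function('n')(m, T) = Add(2, T, m) (Function('n')(m, T) = Add(-3, Add(Add(m, T), 5)) = Add(-3, Add(Add(T, m), 5)) = Add(-3, Add(5, T, m)) = Add(2, T, m))
Mul(Mul(19, Function('n')(-4, 1)), -3) = Mul(Mul(19, Add(2, 1, -4)), -3) = Mul(Mul(19, -1), -3) = Mul(-19, -3) = 57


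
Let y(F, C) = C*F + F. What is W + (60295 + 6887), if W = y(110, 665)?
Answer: 140442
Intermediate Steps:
y(F, C) = F + C*F
W = 73260 (W = 110*(1 + 665) = 110*666 = 73260)
W + (60295 + 6887) = 73260 + (60295 + 6887) = 73260 + 67182 = 140442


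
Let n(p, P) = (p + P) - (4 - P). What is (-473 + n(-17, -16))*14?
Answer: -7364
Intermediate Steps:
n(p, P) = -4 + p + 2*P (n(p, P) = (P + p) + (-4 + P) = -4 + p + 2*P)
(-473 + n(-17, -16))*14 = (-473 + (-4 - 17 + 2*(-16)))*14 = (-473 + (-4 - 17 - 32))*14 = (-473 - 53)*14 = -526*14 = -7364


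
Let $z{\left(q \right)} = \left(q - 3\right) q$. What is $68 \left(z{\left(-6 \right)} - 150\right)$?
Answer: $-6528$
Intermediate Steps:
$z{\left(q \right)} = q \left(-3 + q\right)$ ($z{\left(q \right)} = \left(-3 + q\right) q = q \left(-3 + q\right)$)
$68 \left(z{\left(-6 \right)} - 150\right) = 68 \left(- 6 \left(-3 - 6\right) - 150\right) = 68 \left(\left(-6\right) \left(-9\right) - 150\right) = 68 \left(54 - 150\right) = 68 \left(-96\right) = -6528$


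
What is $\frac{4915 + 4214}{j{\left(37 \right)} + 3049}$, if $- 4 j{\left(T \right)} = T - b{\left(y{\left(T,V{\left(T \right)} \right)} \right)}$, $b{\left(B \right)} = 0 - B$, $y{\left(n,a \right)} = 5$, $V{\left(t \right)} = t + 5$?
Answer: $\frac{18258}{6077} \approx 3.0044$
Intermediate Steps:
$V{\left(t \right)} = 5 + t$
$b{\left(B \right)} = - B$
$j{\left(T \right)} = - \frac{5}{4} - \frac{T}{4}$ ($j{\left(T \right)} = - \frac{T - \left(-1\right) 5}{4} = - \frac{T - -5}{4} = - \frac{T + 5}{4} = - \frac{5 + T}{4} = - \frac{5}{4} - \frac{T}{4}$)
$\frac{4915 + 4214}{j{\left(37 \right)} + 3049} = \frac{4915 + 4214}{\left(- \frac{5}{4} - \frac{37}{4}\right) + 3049} = \frac{9129}{\left(- \frac{5}{4} - \frac{37}{4}\right) + 3049} = \frac{9129}{- \frac{21}{2} + 3049} = \frac{9129}{\frac{6077}{2}} = 9129 \cdot \frac{2}{6077} = \frac{18258}{6077}$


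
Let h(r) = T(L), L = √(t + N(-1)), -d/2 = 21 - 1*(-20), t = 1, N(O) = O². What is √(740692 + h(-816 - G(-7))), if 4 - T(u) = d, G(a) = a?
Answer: √740778 ≈ 860.68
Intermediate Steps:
d = -82 (d = -2*(21 - 1*(-20)) = -2*(21 + 20) = -2*41 = -82)
L = √2 (L = √(1 + (-1)²) = √(1 + 1) = √2 ≈ 1.4142)
T(u) = 86 (T(u) = 4 - 1*(-82) = 4 + 82 = 86)
h(r) = 86
√(740692 + h(-816 - G(-7))) = √(740692 + 86) = √740778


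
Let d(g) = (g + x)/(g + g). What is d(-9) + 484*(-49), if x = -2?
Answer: -426877/18 ≈ -23715.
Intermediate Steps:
d(g) = (-2 + g)/(2*g) (d(g) = (g - 2)/(g + g) = (-2 + g)/((2*g)) = (-2 + g)*(1/(2*g)) = (-2 + g)/(2*g))
d(-9) + 484*(-49) = (½)*(-2 - 9)/(-9) + 484*(-49) = (½)*(-⅑)*(-11) - 23716 = 11/18 - 23716 = -426877/18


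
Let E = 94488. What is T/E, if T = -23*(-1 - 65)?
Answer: 253/15748 ≈ 0.016066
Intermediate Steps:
T = 1518 (T = -23*(-66) = 1518)
T/E = 1518/94488 = 1518*(1/94488) = 253/15748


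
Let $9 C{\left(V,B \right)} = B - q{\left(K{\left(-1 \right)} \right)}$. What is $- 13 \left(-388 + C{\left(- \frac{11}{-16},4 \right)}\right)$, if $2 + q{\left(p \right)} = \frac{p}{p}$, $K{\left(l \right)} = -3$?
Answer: $\frac{45331}{9} \approx 5036.8$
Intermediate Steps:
$q{\left(p \right)} = -1$ ($q{\left(p \right)} = -2 + \frac{p}{p} = -2 + 1 = -1$)
$C{\left(V,B \right)} = \frac{1}{9} + \frac{B}{9}$ ($C{\left(V,B \right)} = \frac{B - -1}{9} = \frac{B + 1}{9} = \frac{1 + B}{9} = \frac{1}{9} + \frac{B}{9}$)
$- 13 \left(-388 + C{\left(- \frac{11}{-16},4 \right)}\right) = - 13 \left(-388 + \left(\frac{1}{9} + \frac{1}{9} \cdot 4\right)\right) = - 13 \left(-388 + \left(\frac{1}{9} + \frac{4}{9}\right)\right) = - 13 \left(-388 + \frac{5}{9}\right) = \left(-13\right) \left(- \frac{3487}{9}\right) = \frac{45331}{9}$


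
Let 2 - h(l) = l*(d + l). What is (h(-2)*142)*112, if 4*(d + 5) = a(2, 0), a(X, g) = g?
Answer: -190848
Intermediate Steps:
d = -5 (d = -5 + (¼)*0 = -5 + 0 = -5)
h(l) = 2 - l*(-5 + l)
(h(-2)*142)*112 = ((2 - 1*(-2)² + 5*(-2))*142)*112 = ((2 - 1*4 - 10)*142)*112 = ((2 - 4 - 10)*142)*112 = -12*142*112 = -1704*112 = -190848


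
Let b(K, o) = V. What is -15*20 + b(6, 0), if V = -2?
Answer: -302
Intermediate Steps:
b(K, o) = -2
-15*20 + b(6, 0) = -15*20 - 2 = -300 - 2 = -302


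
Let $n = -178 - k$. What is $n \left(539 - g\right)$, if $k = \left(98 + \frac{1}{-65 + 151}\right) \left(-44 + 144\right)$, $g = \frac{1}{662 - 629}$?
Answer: $- \frac{7632043744}{1419} \approx -5.3785 \cdot 10^{6}$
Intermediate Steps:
$g = \frac{1}{33} \approx 0.030303$
$k = \frac{421450}{43}$ ($k = \left(98 + \frac{1}{86}\right) 100 = \frac{8429}{86} \cdot 100 = \frac{421450}{43} \approx 9801.2$)
$n = - \frac{429104}{43}$ ($n = -178 - \frac{421450}{43} = - \frac{429104}{43} \approx -9979.2$)
$n \left(539 - g\right) = - \frac{429104 \left(539 - \frac{1}{33}\right)}{43} = \left(- \frac{429104}{43}\right) \frac{17786}{33} = - \frac{7632043744}{1419}$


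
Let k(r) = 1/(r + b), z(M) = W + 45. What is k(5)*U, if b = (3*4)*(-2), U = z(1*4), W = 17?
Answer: -62/19 ≈ -3.2632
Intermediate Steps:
z(M) = 62 (z(M) = 17 + 45 = 62)
U = 62
b = -24 (b = 12*(-2) = -24)
k(r) = 1/(-24 + r) (k(r) = 1/(r - 24) = 1/(-24 + r))
k(5)*U = 62/(-24 + 5) = 62/(-19) = -1/19*62 = -62/19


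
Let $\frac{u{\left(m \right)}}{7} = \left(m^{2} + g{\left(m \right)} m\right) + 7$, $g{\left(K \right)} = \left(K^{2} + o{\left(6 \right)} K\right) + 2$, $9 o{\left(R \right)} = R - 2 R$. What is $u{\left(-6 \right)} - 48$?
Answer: $-1511$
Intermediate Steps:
$o{\left(R \right)} = - \frac{R}{9}$ ($o{\left(R \right)} = \frac{R - 2 R}{9} = \frac{\left(-1\right) R}{9} = - \frac{R}{9}$)
$g{\left(K \right)} = 2 + K^{2} - \frac{2 K}{3}$ ($g{\left(K \right)} = \left(K^{2} + \left(- \frac{1}{9}\right) 6 K\right) + 2 = \left(K^{2} - \frac{2 K}{3}\right) + 2 = 2 + K^{2} - \frac{2 K}{3}$)
$u{\left(m \right)} = 49 + 7 m^{2} + 7 m \left(2 + m^{2} - \frac{2 m}{3}\right)$ ($u{\left(m \right)} = 7 \left(\left(m^{2} + \left(2 + m^{2} - \frac{2 m}{3}\right) m\right) + 7\right) = 7 \left(\left(m^{2} + m \left(2 + m^{2} - \frac{2 m}{3}\right)\right) + 7\right) = 7 \left(7 + m^{2} + m \left(2 + m^{2} - \frac{2 m}{3}\right)\right) = 49 + 7 m^{2} + 7 m \left(2 + m^{2} - \frac{2 m}{3}\right)$)
$u{\left(-6 \right)} - 48 = \left(49 + 7 \left(-6\right)^{3} + 14 \left(-6\right) + \frac{7 \left(-6\right)^{2}}{3}\right) - 48 = \left(49 + 7 \left(-216\right) - 84 + \frac{7}{3} \cdot 36\right) - 48 = \left(49 - 1512 - 84 + 84\right) - 48 = -1463 - 48 = -1511$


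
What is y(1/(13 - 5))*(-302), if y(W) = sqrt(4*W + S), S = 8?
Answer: -151*sqrt(34) ≈ -880.47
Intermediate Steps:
y(W) = sqrt(8 + 4*W) (y(W) = sqrt(4*W + 8) = sqrt(8 + 4*W))
y(1/(13 - 5))*(-302) = (2*sqrt(2 + 1/(13 - 5)))*(-302) = (2*sqrt(2 + 1/8))*(-302) = (2*sqrt(17/8))*(-302) = (2*(sqrt(34)/4))*(-302) = (sqrt(34)/2)*(-302) = -151*sqrt(34)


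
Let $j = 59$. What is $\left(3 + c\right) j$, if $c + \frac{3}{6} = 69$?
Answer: $\frac{8437}{2} \approx 4218.5$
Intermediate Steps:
$c = \frac{137}{2}$ ($c = - \frac{1}{2} + 69 = \frac{137}{2} \approx 68.5$)
$\left(3 + c\right) j = \left(3 + \frac{137}{2}\right) 59 = \frac{143}{2} \cdot 59 = \frac{8437}{2}$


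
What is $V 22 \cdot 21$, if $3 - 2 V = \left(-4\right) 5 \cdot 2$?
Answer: $9933$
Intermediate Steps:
$V = \frac{43}{2}$ ($V = \frac{3}{2} - \frac{\left(-4\right) 5 \cdot 2}{2} = \frac{3}{2} - \frac{\left(-20\right) 2}{2} = \frac{3}{2} - -20 = \frac{3}{2} + 20 = \frac{43}{2} \approx 21.5$)
$V 22 \cdot 21 = \frac{43}{2} \cdot 22 \cdot 21 = 473 \cdot 21 = 9933$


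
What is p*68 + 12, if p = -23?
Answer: -1552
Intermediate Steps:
p*68 + 12 = -23*68 + 12 = -1564 + 12 = -1552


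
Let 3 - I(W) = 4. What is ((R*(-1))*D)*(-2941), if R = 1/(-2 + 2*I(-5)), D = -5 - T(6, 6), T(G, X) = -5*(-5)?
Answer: 44115/2 ≈ 22058.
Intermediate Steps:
I(W) = -1 (I(W) = 3 - 1*4 = 3 - 4 = -1)
T(G, X) = 25
D = -30 (D = -5 - 1*25 = -5 - 25 = -30)
R = -1/4 (R = 1/(-2 + 2*(-1)) = 1/(-2 - 2) = 1/(-4) = -1/4 ≈ -0.25000)
((R*(-1))*D)*(-2941) = (-1/4*(-1)*(-30))*(-2941) = ((1/4)*(-30))*(-2941) = -15/2*(-2941) = 44115/2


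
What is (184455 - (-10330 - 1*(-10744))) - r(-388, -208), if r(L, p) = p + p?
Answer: 184457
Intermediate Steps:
r(L, p) = 2*p
(184455 - (-10330 - 1*(-10744))) - r(-388, -208) = (184455 - (-10330 - 1*(-10744))) - 2*(-208) = (184455 - (-10330 + 10744)) - 1*(-416) = (184455 - 1*414) + 416 = (184455 - 414) + 416 = 184041 + 416 = 184457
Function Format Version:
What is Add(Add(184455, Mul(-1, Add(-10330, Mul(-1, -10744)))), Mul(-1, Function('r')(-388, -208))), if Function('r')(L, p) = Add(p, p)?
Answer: 184457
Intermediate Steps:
Function('r')(L, p) = Mul(2, p)
Add(Add(184455, Mul(-1, Add(-10330, Mul(-1, -10744)))), Mul(-1, Function('r')(-388, -208))) = Add(Add(184455, Mul(-1, Add(-10330, Mul(-1, -10744)))), Mul(-1, Mul(2, -208))) = Add(Add(184455, Mul(-1, Add(-10330, 10744))), Mul(-1, -416)) = Add(Add(184455, Mul(-1, 414)), 416) = Add(Add(184455, -414), 416) = Add(184041, 416) = 184457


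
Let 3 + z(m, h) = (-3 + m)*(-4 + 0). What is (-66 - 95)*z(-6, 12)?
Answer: -5313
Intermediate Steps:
z(m, h) = 9 - 4*m (z(m, h) = -3 + (-3 + m)*(-4 + 0) = -3 + (-3 + m)*(-4) = -3 + (12 - 4*m) = 9 - 4*m)
(-66 - 95)*z(-6, 12) = (-66 - 95)*(9 - 4*(-6)) = -161*(9 + 24) = -161*33 = -5313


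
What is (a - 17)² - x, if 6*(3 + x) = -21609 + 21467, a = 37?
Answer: 1280/3 ≈ 426.67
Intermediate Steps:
x = -80/3 (x = -3 + (-21609 + 21467)/6 = -3 + (⅙)*(-142) = -3 - 71/3 = -80/3 ≈ -26.667)
(a - 17)² - x = (37 - 17)² - 1*(-80/3) = 20² + 80/3 = 400 + 80/3 = 1280/3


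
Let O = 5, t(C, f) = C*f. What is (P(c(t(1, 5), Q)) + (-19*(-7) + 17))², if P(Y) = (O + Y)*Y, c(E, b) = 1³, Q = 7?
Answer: 24336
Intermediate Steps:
c(E, b) = 1
P(Y) = Y*(5 + Y) (P(Y) = (5 + Y)*Y = Y*(5 + Y))
(P(c(t(1, 5), Q)) + (-19*(-7) + 17))² = (1*(5 + 1) + (-19*(-7) + 17))² = (1*6 + (133 + 17))² = (6 + 150)² = 156² = 24336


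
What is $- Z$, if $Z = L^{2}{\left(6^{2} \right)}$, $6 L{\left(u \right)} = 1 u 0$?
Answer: $0$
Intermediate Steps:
$L{\left(u \right)} = 0$ ($L{\left(u \right)} = \frac{1 u 0}{6} = \frac{u 0}{6} = \frac{1}{6} \cdot 0 = 0$)
$Z = 0$ ($Z = 0^{2} = 0$)
$- Z = \left(-1\right) 0 = 0$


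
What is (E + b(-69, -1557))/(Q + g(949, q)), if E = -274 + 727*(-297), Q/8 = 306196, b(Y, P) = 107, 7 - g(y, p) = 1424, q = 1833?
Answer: -216086/2448151 ≈ -0.088265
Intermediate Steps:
g(y, p) = -1417 (g(y, p) = 7 - 1*1424 = 7 - 1424 = -1417)
Q = 2449568 (Q = 8*306196 = 2449568)
E = -216193 (E = -274 - 215919 = -216193)
(E + b(-69, -1557))/(Q + g(949, q)) = (-216193 + 107)/(2449568 - 1417) = -216086/2448151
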